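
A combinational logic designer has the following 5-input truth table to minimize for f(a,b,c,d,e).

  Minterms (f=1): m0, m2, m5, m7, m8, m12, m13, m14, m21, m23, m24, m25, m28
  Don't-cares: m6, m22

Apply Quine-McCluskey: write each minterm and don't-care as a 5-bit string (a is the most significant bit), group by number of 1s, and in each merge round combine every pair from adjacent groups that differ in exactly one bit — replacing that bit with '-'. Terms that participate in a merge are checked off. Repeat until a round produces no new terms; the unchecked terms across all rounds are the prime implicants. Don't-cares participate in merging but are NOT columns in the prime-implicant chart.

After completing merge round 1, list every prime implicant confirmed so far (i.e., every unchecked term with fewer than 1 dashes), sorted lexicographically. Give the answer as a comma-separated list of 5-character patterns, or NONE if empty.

NONE

[col 0] 00000*, 00010*, 00101*, 00110*, 00111*, 01000*, 01100*, 01101*, 01110*, 10101*, 10110*, 10111*, 11000*, 11001*, 11100*
[col 1] -0101*, -0110*, -0111*, -1000*, -1100*, 0-000, 0-101, 0-110, 00-10, 000-0, 001-1*, 0011-*, 01-00*, 011-0, 0110-, 101-1*, 1011-*, 11-00*, 1100-
[col 2] -01-1, -011-, -1-00
Prime implicants: -01-1, -011-, -1-00, 0-000, 0-101, 0-110, 00-10, 000-0, 011-0, 0110-, 1100-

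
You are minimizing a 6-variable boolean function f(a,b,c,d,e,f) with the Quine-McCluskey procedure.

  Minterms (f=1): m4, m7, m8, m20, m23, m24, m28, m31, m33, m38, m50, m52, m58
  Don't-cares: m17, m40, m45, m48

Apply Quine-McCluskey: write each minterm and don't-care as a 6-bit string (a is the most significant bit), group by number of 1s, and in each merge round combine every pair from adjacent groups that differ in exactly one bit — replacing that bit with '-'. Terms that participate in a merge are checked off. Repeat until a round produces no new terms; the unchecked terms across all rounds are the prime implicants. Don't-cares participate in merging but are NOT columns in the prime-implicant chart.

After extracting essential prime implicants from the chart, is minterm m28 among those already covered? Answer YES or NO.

NO

[col 0] 000100*, 000111*, 001000*, 010001, 010100*, 010111*, 011000*, 011100*, 011111*, 100001, 100110, 101000*, 101101, 110000*, 110010*, 110100*, 111010*
[col 1] -01000, -10100, 0-0100, 0-0111, 0-1000, 01-100, 01-111, 011-00, 11-010, 110-00, 1100-0
Prime implicants: -01000, -10100, 0-0100, 0-0111, 0-1000, 01-100, 01-111, 010001, 011-00, 100001, 100110, 101101, 11-010, 110-00, 1100-0
PI chart (minterm → PIs covering it):
  4 | 0-0100  (sole → essential)
  7 | 0-0111  (sole → essential)
  8 | -01000,0-1000
  20 | -10100,0-0100,01-100
  23 | 0-0111,01-111
  24 | 0-1000,011-00
  28 | 01-100,011-00
  31 | 01-111  (sole → essential)
  33 | 100001  (sole → essential)
  38 | 100110  (sole → essential)
  50 | 11-010,1100-0
  52 | -10100,110-00
  58 | 11-010  (sole → essential)
Essential prime implicants: 0-0100, 0-0111, 01-111, 100001, 100110, 11-010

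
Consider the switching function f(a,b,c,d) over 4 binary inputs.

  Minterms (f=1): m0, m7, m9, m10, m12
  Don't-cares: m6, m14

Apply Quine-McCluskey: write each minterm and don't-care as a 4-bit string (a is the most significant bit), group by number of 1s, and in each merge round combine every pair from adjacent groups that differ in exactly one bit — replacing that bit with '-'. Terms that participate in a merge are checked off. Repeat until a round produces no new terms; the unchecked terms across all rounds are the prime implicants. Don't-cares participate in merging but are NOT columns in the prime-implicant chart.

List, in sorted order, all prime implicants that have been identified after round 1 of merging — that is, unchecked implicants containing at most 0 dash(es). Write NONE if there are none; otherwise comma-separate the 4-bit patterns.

0000, 1001

Round 0: 0000 0110✓ 0111✓ 1001 1010✓ 1100✓ 1110✓
Round 1: -110 011- 1-10 11-0
PIs = {-110, 0000, 011-, 1-10, 1001, 11-0}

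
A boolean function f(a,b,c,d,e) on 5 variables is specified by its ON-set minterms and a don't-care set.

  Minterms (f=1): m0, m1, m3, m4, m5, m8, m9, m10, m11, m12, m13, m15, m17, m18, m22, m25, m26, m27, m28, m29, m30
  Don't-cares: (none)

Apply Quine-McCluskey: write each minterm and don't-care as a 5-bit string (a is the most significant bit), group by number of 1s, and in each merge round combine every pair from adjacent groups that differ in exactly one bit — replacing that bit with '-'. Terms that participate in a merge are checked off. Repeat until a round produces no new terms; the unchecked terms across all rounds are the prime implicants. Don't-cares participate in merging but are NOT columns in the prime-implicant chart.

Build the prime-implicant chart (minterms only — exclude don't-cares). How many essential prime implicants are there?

[col 0] 00000*, 00001*, 00011*, 00100*, 00101*, 01000*, 01001*, 01010*, 01011*, 01100*, 01101*, 01111*, 10001*, 10010*, 10110*, 11001*, 11010*, 11011*, 11100*, 11101*, 11110*
[col 1] -0001*, -1001*, -1010*, -1011*, -1100*, -1101*, 0-000*, 0-001*, 0-011*, 0-100*, 0-101*, 00-00*, 00-01*, 000-1*, 0000-*, 0010-*, 01-00*, 01-01*, 01-11*, 010-0*, 010-1*, 0100-*, 0101-*, 011-1*, 0110-*, 1-001*, 1-010*, 1-110*, 10-10*, 11-01*, 11-10*, 110-1*, 1101-*, 111-0, 1110-*
[col 2] --001, -1-01, -10-1, -101-, -110-, 0--00*, 0--01*, 0-0-1, 0-00-*, 0-10-*, 00-0-*, 01--1, 01-0-*, 010--, 1--10
[col 3] 0--0-
Prime implicants: --001, -1-01, -10-1, -101-, -110-, 0--0-, 0-0-1, 01--1, 010--, 1--10, 111-0
PI chart (minterm → PIs covering it):
  0 | 0--0-  (sole → essential)
  1 | --001,0--0-,0-0-1
  3 | 0-0-1  (sole → essential)
  4 | 0--0-  (sole → essential)
  5 | 0--0-  (sole → essential)
  8 | 0--0-,010--
  9 | --001,-1-01,-10-1,0--0-,0-0-1,01--1,010--
  10 | -101-,010--
  11 | -10-1,-101-,0-0-1,01--1,010--
  12 | -110-,0--0-
  13 | -1-01,-110-,0--0-,01--1
  15 | 01--1  (sole → essential)
  17 | --001  (sole → essential)
  18 | 1--10  (sole → essential)
  22 | 1--10  (sole → essential)
  25 | --001,-1-01,-10-1
  26 | -101-,1--10
  27 | -10-1,-101-
  28 | -110-,111-0
  29 | -1-01,-110-
  30 | 1--10,111-0
Essential prime implicants: --001, 0--0-, 0-0-1, 01--1, 1--10

5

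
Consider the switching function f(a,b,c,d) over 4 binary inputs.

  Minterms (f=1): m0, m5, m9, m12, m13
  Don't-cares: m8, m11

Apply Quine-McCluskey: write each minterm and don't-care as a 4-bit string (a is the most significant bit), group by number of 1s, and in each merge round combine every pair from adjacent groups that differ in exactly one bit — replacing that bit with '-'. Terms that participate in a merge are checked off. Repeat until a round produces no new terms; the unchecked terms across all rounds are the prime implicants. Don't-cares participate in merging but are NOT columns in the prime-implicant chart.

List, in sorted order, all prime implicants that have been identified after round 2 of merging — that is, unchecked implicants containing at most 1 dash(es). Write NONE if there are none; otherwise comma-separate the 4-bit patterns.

-000, -101, 10-1

Round 0: 0000✓ 0101✓ 1000✓ 1001✓ 1011✓ 1100✓ 1101✓
Round 1: -000 -101 1-00✓ 1-01✓ 10-1 100-✓ 110-✓
Round 2: 1-0-
PIs = {-000, -101, 1-0-, 10-1}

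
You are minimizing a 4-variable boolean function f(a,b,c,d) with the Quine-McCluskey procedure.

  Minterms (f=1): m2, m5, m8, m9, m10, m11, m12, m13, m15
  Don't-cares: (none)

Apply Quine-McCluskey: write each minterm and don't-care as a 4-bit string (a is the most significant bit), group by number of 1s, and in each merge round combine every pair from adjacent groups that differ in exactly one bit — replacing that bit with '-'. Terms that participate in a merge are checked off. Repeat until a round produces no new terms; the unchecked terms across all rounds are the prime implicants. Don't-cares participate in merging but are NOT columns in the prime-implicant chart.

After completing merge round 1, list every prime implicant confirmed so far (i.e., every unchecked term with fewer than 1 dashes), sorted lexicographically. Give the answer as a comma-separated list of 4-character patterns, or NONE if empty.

NONE

[col 0] 0010*, 0101*, 1000*, 1001*, 1010*, 1011*, 1100*, 1101*, 1111*
[col 1] -010, -101, 1-00*, 1-01*, 1-11*, 10-0*, 10-1*, 100-*, 101-*, 11-1*, 110-*
[col 2] 1--1, 1-0-, 10--
Prime implicants: -010, -101, 1--1, 1-0-, 10--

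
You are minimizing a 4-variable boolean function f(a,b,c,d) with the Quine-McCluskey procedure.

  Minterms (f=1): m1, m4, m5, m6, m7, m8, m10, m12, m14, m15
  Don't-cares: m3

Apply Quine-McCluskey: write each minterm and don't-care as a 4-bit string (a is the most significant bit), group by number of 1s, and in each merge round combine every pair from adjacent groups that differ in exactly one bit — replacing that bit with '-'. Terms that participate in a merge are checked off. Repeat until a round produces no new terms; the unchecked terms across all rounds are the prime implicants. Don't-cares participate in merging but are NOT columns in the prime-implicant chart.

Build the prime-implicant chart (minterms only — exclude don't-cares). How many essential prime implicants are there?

[col 0] 0001*, 0011*, 0100*, 0101*, 0110*, 0111*, 1000*, 1010*, 1100*, 1110*, 1111*
[col 1] -100*, -110*, -111*, 0-01*, 0-11*, 00-1*, 01-0*, 01-1*, 010-*, 011-*, 1-00*, 1-10*, 10-0*, 11-0*, 111-*
[col 2] -1-0, -11-, 0--1, 01--, 1--0
Prime implicants: -1-0, -11-, 0--1, 01--, 1--0
PI chart (minterm → PIs covering it):
  1 | 0--1  (sole → essential)
  4 | -1-0,01--
  5 | 0--1,01--
  6 | -1-0,-11-,01--
  7 | -11-,0--1,01--
  8 | 1--0  (sole → essential)
  10 | 1--0  (sole → essential)
  12 | -1-0,1--0
  14 | -1-0,-11-,1--0
  15 | -11-  (sole → essential)
Essential prime implicants: -11-, 0--1, 1--0

3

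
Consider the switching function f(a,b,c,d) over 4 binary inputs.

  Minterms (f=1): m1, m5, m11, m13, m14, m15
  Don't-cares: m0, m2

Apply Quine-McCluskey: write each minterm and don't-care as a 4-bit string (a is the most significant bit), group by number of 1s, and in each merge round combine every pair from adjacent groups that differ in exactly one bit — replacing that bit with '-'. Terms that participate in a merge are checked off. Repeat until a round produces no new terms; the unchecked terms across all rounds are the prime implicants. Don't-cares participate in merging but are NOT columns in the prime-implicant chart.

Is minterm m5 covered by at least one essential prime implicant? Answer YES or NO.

NO

[col 0] 0000*, 0001*, 0010*, 0101*, 1011*, 1101*, 1110*, 1111*
[col 1] -101, 0-01, 00-0, 000-, 1-11, 11-1, 111-
Prime implicants: -101, 0-01, 00-0, 000-, 1-11, 11-1, 111-
PI chart (minterm → PIs covering it):
  1 | 0-01,000-
  5 | -101,0-01
  11 | 1-11  (sole → essential)
  13 | -101,11-1
  14 | 111-  (sole → essential)
  15 | 1-11,11-1,111-
Essential prime implicants: 1-11, 111-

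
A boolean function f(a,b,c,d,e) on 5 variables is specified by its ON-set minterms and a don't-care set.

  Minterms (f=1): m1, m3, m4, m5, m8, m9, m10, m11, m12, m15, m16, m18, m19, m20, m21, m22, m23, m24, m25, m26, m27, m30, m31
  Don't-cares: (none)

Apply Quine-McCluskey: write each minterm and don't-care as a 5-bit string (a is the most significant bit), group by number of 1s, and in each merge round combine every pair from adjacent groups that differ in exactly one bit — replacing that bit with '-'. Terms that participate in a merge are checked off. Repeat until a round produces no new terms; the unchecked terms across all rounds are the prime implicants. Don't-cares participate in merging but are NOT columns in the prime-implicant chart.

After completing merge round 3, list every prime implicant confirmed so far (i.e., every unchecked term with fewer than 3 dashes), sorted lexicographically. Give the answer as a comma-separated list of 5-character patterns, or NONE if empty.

size-2^0 implicants → 00001(✓)  00011(✓)  00100(✓)  00101(✓)  01000(✓)  01001(✓)  01010(✓)  01011(✓)  01100(✓)  01111(✓)  10000(✓)  10010(✓)  10011(✓)  10100(✓)  10101(✓)  10110(✓)  10111(✓)  11000(✓)  11001(✓)  11010(✓)  11011(✓)  11110(✓)  11111(✓)
size-2^1 implicants → -0011(✓)  -0100(✓)  -0101(✓)  -1000(✓)  -1001(✓)  -1010(✓)  -1011(✓)  -1111(✓)  0-001(✓)  0-011(✓)  0-100  00-01  000-1(✓)  0010-(✓)  01-00  01-11(✓)  010-0(✓)  010-1(✓)  0100-(✓)  0101-(✓)  1-000(✓)  1-010(✓)  1-011(✓)  1-110(✓)  1-111(✓)  10-00(✓)  10-10(✓)  10-11(✓)  100-0(✓)  1001-(✓)  101-0(✓)  101-1(✓)  1010-(✓)  1011-(✓)  11-10(✓)  11-11(✓)  110-0(✓)  110-1(✓)  1100-(✓)  1101-(✓)  1111-(✓)
size-2^2 implicants → --011  -010-  -1-11  -10-0(✓)  -10-1(✓)  -100-(✓)  -101-(✓)  0-0-1  010--(✓)  1--10(✓)  1--11(✓)  1-0-0  1-01-(✓)  1-11-(✓)  10--0  10-1-(✓)  101--  11-1-(✓)  110--(✓)
size-2^3 implicants → -10--  1--1-
Unchecked terms (primes): --011, -010-, -1-11, -10--, 0-0-1, 0-100, 00-01, 01-00, 1--1-, 1-0-0, 10--0, 101--

--011, -010-, -1-11, 0-0-1, 0-100, 00-01, 01-00, 1-0-0, 10--0, 101--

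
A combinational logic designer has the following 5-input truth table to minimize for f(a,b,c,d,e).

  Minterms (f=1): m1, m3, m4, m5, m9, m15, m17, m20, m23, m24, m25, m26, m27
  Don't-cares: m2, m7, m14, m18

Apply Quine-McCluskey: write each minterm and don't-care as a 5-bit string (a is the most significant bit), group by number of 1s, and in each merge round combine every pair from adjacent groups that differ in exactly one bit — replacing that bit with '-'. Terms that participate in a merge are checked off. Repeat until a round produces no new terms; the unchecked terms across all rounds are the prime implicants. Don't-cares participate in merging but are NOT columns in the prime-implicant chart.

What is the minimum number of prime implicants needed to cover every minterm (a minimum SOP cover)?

size-2^0 implicants → 00001(✓)  00010(✓)  00011(✓)  00100(✓)  00101(✓)  00111(✓)  01001(✓)  01110(✓)  01111(✓)  10001(✓)  10010(✓)  10100(✓)  10111(✓)  11000(✓)  11001(✓)  11010(✓)  11011(✓)
size-2^1 implicants → -0001(✓)  -0010  -0100  -0111  -1001(✓)  0-001(✓)  0-111  00-01(✓)  00-11(✓)  000-1(✓)  0001-  001-1(✓)  0010-  0111-  1-001(✓)  1-010  110-0(✓)  110-1(✓)  1100-(✓)  1101-(✓)
size-2^2 implicants → --001  00--1  110--
Unchecked terms (primes): --001, -0010, -0100, -0111, 0-111, 00--1, 0001-, 0010-, 0111-, 1-010, 110--
Minterm coverage:
  m1 ⊆ --001,00--1
  m3 ⊆ 00--1,0001-
  m4 ⊆ -0100,0010-
  m5 ⊆ 00--1,0010-
  m9 ⊆ --001 [E]
  m15 ⊆ 0-111,0111-
  m17 ⊆ --001 [E]
  m20 ⊆ -0100 [E]
  m23 ⊆ -0111 [E]
  m24 ⊆ 110-- [E]
  m25 ⊆ --001,110--
  m26 ⊆ 1-010,110--
  m27 ⊆ 110-- [E]
E = {--001, -0100, -0111, 110--}
Petrick residual → 0-111, 00--1
Cover = c'd'e + b'cd'e' + b'cde + a'cde + a'b'e + abc'  |cover|=6

6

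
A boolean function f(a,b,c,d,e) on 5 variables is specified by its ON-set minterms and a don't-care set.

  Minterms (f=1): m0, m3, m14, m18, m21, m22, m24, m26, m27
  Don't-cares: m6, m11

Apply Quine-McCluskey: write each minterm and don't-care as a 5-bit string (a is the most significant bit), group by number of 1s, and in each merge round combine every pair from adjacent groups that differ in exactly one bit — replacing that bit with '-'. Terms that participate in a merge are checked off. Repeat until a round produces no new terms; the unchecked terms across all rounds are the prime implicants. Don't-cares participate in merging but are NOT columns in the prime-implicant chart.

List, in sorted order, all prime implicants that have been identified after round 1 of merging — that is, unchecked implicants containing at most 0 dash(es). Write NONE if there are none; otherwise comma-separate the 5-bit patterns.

size-2^0 implicants → 00000  00011(✓)  00110(✓)  01011(✓)  01110(✓)  10010(✓)  10101  10110(✓)  11000(✓)  11010(✓)  11011(✓)
size-2^1 implicants → -0110  -1011  0-011  0-110  1-010  10-10  110-0  1101-
Unchecked terms (primes): -0110, -1011, 0-011, 0-110, 00000, 1-010, 10-10, 10101, 110-0, 1101-

00000, 10101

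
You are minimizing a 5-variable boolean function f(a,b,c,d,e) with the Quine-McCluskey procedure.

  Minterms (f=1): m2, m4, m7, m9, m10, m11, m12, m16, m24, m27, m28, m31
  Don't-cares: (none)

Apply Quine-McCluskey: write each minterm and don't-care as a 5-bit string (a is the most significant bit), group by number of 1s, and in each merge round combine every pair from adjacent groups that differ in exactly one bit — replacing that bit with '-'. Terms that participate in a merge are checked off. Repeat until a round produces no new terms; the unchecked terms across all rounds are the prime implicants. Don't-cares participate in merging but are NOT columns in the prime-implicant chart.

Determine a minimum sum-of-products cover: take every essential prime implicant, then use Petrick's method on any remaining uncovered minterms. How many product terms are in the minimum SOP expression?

Round 0: 00010✓ 00100✓ 00111 01001✓ 01010✓ 01011✓ 01100✓ 10000✓ 11000✓ 11011✓ 11100✓ 11111✓
Round 1: -1011 -1100 0-010 0-100 010-1 0101- 1-000 11-00 11-11
PIs = {-1011, -1100, 0-010, 0-100, 00111, 010-1, 0101-, 1-000, 11-00, 11-11}
Coverage chart:
  m2: 0-010 ←essential
  m4: 0-100 ←essential
  m7: 00111 ←essential
  m9: 010-1 ←essential
  m10: 0-010,0101-
  m11: -1011,010-1,0101-
  m12: -1100,0-100
  m16: 1-000 ←essential
  m24: 1-000,11-00
  m27: -1011,11-11
  m28: -1100,11-00
  m31: 11-11 ←essential
Essential: 0-010, 0-100, 00111, 010-1, 1-000, 11-11
Petrick residual → -1100
Min cover (7 terms): bcd'e' + a'c'de' + a'cd'e' + a'b'cde + a'bc'e + ac'd'e' + abde

7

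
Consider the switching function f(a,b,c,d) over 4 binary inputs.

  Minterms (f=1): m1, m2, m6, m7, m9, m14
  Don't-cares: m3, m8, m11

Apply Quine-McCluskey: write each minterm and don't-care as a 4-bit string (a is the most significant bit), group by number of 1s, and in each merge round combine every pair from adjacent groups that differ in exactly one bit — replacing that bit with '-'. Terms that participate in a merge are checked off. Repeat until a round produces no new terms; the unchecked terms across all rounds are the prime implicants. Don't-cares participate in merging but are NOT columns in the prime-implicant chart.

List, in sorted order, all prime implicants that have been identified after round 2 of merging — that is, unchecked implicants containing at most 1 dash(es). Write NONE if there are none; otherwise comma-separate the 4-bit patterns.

-110, 100-

Round 0: 0001✓ 0010✓ 0011✓ 0110✓ 0111✓ 1000✓ 1001✓ 1011✓ 1110✓
Round 1: -001✓ -011✓ -110 0-10✓ 0-11✓ 00-1✓ 001-✓ 011-✓ 10-1✓ 100-
Round 2: -0-1 0-1-
PIs = {-0-1, -110, 0-1-, 100-}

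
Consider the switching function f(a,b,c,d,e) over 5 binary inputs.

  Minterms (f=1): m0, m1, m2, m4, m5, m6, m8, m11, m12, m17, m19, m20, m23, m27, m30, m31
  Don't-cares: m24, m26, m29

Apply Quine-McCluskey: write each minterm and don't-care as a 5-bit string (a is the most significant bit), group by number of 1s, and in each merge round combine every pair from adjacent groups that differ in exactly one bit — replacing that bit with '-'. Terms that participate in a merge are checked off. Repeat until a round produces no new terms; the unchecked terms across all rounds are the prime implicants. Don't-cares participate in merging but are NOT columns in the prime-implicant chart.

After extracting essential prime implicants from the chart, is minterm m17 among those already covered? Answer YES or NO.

NO

size-2^0 implicants → 00000(✓)  00001(✓)  00010(✓)  00100(✓)  00101(✓)  00110(✓)  01000(✓)  01011(✓)  01100(✓)  10001(✓)  10011(✓)  10100(✓)  10111(✓)  11000(✓)  11010(✓)  11011(✓)  11101(✓)  11110(✓)  11111(✓)
size-2^1 implicants → -0001  -0100  -1000  -1011  0-000(✓)  0-100(✓)  00-00(✓)  00-01(✓)  00-10(✓)  000-0(✓)  0000-(✓)  001-0(✓)  0010-(✓)  01-00(✓)  1-011(✓)  1-111(✓)  10-11(✓)  100-1  11-10(✓)  11-11(✓)  110-0  1101-(✓)  111-1  1111-(✓)
size-2^2 implicants → 0--00  00--0  00-0-  1--11  11-1-
Unchecked terms (primes): -0001, -0100, -1000, -1011, 0--00, 00--0, 00-0-, 1--11, 100-1, 11-1-, 110-0, 111-1
Minterm coverage:
  m0 ⊆ 0--00,00--0,00-0-
  m1 ⊆ -0001,00-0-
  m2 ⊆ 00--0 [E]
  m4 ⊆ -0100,0--00,00--0,00-0-
  m5 ⊆ 00-0- [E]
  m6 ⊆ 00--0 [E]
  m8 ⊆ -1000,0--00
  m11 ⊆ -1011 [E]
  m12 ⊆ 0--00 [E]
  m17 ⊆ -0001,100-1
  m19 ⊆ 1--11,100-1
  m20 ⊆ -0100 [E]
  m23 ⊆ 1--11 [E]
  m27 ⊆ -1011,1--11,11-1-
  m30 ⊆ 11-1- [E]
  m31 ⊆ 1--11,11-1-,111-1
E = {-0100, -1011, 0--00, 00--0, 00-0-, 1--11, 11-1-}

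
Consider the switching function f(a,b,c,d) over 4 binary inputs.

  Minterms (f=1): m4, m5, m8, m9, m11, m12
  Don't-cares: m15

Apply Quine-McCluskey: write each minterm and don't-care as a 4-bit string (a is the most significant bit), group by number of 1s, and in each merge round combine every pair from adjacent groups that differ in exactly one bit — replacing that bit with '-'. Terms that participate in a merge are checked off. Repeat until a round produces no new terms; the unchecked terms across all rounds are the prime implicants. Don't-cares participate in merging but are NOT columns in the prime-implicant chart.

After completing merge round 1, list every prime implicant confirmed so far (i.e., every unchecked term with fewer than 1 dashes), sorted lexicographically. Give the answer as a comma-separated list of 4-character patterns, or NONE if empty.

Round 0: 0100✓ 0101✓ 1000✓ 1001✓ 1011✓ 1100✓ 1111✓
Round 1: -100 010- 1-00 1-11 10-1 100-
PIs = {-100, 010-, 1-00, 1-11, 10-1, 100-}

NONE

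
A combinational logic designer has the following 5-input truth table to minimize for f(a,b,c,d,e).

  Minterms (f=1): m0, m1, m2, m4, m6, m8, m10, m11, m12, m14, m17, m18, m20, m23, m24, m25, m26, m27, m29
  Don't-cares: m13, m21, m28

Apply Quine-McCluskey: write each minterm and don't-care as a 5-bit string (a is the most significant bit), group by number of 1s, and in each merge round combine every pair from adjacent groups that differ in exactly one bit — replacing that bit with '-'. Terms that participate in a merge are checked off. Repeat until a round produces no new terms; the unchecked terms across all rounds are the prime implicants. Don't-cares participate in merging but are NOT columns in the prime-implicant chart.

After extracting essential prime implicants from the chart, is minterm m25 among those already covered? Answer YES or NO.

size-2^0 implicants → 00000(✓)  00001(✓)  00010(✓)  00100(✓)  00110(✓)  01000(✓)  01010(✓)  01011(✓)  01100(✓)  01101(✓)  01110(✓)  10001(✓)  10010(✓)  10100(✓)  10101(✓)  10111(✓)  11000(✓)  11001(✓)  11010(✓)  11011(✓)  11100(✓)  11101(✓)
size-2^1 implicants → -0001  -0010(✓)  -0100(✓)  -1000(✓)  -1010(✓)  -1011(✓)  -1100(✓)  -1101(✓)  0-000(✓)  0-010(✓)  0-100(✓)  0-110(✓)  00-00(✓)  00-10(✓)  000-0(✓)  0000-  001-0(✓)  01-00(✓)  01-10(✓)  010-0(✓)  0101-(✓)  011-0(✓)  0110-(✓)  1-001(✓)  1-010(✓)  1-100(✓)  1-101(✓)  10-01(✓)  101-1  1010-(✓)  11-00(✓)  11-01(✓)  110-0(✓)  110-1(✓)  1100-(✓)  1101-(✓)  1110-(✓)
size-2^2 implicants → --010  --100  -1-00  -10-0  -101-  -110-  0--00(✓)  0--10(✓)  0-0-0(✓)  0-1-0(✓)  00--0(✓)  01--0(✓)  1--01  1-10-  11-0-  110--
size-2^3 implicants → 0---0
Unchecked terms (primes): --010, --100, -0001, -1-00, -10-0, -101-, -110-, 0---0, 0000-, 1--01, 1-10-, 101-1, 11-0-, 110--
Minterm coverage:
  m0 ⊆ 0---0,0000-
  m1 ⊆ -0001,0000-
  m2 ⊆ --010,0---0
  m4 ⊆ --100,0---0
  m6 ⊆ 0---0 [E]
  m8 ⊆ -1-00,-10-0,0---0
  m10 ⊆ --010,-10-0,-101-,0---0
  m11 ⊆ -101- [E]
  m12 ⊆ --100,-1-00,-110-,0---0
  m14 ⊆ 0---0 [E]
  m17 ⊆ -0001,1--01
  m18 ⊆ --010 [E]
  m20 ⊆ --100,1-10-
  m23 ⊆ 101-1 [E]
  m24 ⊆ -1-00,-10-0,11-0-,110--
  m25 ⊆ 1--01,11-0-,110--
  m26 ⊆ --010,-10-0,-101-,110--
  m27 ⊆ -101-,110--
  m29 ⊆ -110-,1--01,1-10-,11-0-
E = {--010, -101-, 0---0, 101-1}

NO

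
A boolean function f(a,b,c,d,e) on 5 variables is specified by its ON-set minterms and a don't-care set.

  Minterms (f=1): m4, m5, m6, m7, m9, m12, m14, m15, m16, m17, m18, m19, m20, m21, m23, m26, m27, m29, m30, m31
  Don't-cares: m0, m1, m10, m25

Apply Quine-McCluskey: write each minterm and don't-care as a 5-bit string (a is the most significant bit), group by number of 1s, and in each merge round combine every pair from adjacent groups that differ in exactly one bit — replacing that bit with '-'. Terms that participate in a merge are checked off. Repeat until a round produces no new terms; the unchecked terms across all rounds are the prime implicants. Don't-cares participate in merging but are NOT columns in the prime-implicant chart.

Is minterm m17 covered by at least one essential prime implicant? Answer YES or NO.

size-2^0 implicants → 00000(✓)  00001(✓)  00100(✓)  00101(✓)  00110(✓)  00111(✓)  01001(✓)  01010(✓)  01100(✓)  01110(✓)  01111(✓)  10000(✓)  10001(✓)  10010(✓)  10011(✓)  10100(✓)  10101(✓)  10111(✓)  11001(✓)  11010(✓)  11011(✓)  11101(✓)  11110(✓)  11111(✓)
size-2^1 implicants → -0000(✓)  -0001(✓)  -0100(✓)  -0101(✓)  -0111(✓)  -1001(✓)  -1010(✓)  -1110(✓)  -1111(✓)  0-001(✓)  0-100(✓)  0-110(✓)  0-111(✓)  00-00(✓)  00-01(✓)  0000-(✓)  001-0(✓)  001-1(✓)  0010-(✓)  0011-(✓)  01-10(✓)  011-0(✓)  0111-(✓)  1-001(✓)  1-010(✓)  1-011(✓)  1-101(✓)  1-111(✓)  10-00(✓)  10-01(✓)  10-11(✓)  100-0(✓)  100-1(✓)  1000-(✓)  1001-(✓)  101-1(✓)  1010-(✓)  11-01(✓)  11-10(✓)  11-11(✓)  110-1(✓)  1101-(✓)  111-1(✓)  1111-(✓)
size-2^2 implicants → --001  --111  -0-00(✓)  -0-01(✓)  -000-(✓)  -01-1  -010-(✓)  -1-10  -111-  0-1-0  0-11-  00-0-(✓)  001--  1--01(✓)  1--11(✓)  1-0-1(✓)  1-01-  1-1-1(✓)  10--1(✓)  10-0-(✓)  100--  11--1(✓)  11-1-
size-2^3 implicants → -0-0-  1---1
Unchecked terms (primes): --001, --111, -0-0-, -01-1, -1-10, -111-, 0-1-0, 0-11-, 001--, 1---1, 1-01-, 100--, 11-1-
Minterm coverage:
  m4 ⊆ -0-0-,0-1-0,001--
  m5 ⊆ -0-0-,-01-1,001--
  m6 ⊆ 0-1-0,0-11-,001--
  m7 ⊆ --111,-01-1,0-11-,001--
  m9 ⊆ --001 [E]
  m12 ⊆ 0-1-0 [E]
  m14 ⊆ -1-10,-111-,0-1-0,0-11-
  m15 ⊆ --111,-111-,0-11-
  m16 ⊆ -0-0-,100--
  m17 ⊆ --001,-0-0-,1---1,100--
  m18 ⊆ 1-01-,100--
  m19 ⊆ 1---1,1-01-,100--
  m20 ⊆ -0-0- [E]
  m21 ⊆ -0-0-,-01-1,1---1
  m23 ⊆ --111,-01-1,1---1
  m26 ⊆ -1-10,1-01-,11-1-
  m27 ⊆ 1---1,1-01-,11-1-
  m29 ⊆ 1---1 [E]
  m30 ⊆ -1-10,-111-,11-1-
  m31 ⊆ --111,-111-,1---1,11-1-
E = {--001, -0-0-, 0-1-0, 1---1}

YES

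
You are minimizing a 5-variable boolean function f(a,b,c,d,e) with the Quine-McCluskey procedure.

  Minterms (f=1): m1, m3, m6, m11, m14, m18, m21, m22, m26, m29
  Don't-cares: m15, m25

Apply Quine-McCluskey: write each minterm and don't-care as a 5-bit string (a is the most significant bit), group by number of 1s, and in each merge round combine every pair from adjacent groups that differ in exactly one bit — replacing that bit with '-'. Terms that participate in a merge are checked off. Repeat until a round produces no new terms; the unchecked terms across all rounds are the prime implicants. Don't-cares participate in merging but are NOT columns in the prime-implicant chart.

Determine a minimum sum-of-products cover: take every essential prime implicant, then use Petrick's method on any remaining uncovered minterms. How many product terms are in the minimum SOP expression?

[col 0] 00001*, 00011*, 00110*, 01011*, 01110*, 01111*, 10010*, 10101*, 10110*, 11001*, 11010*, 11101*
[col 1] -0110, 0-011, 0-110, 000-1, 01-11, 0111-, 1-010, 1-101, 10-10, 11-01
Prime implicants: -0110, 0-011, 0-110, 000-1, 01-11, 0111-, 1-010, 1-101, 10-10, 11-01
PI chart (minterm → PIs covering it):
  1 | 000-1  (sole → essential)
  3 | 0-011,000-1
  6 | -0110,0-110
  11 | 0-011,01-11
  14 | 0-110,0111-
  18 | 1-010,10-10
  21 | 1-101  (sole → essential)
  22 | -0110,10-10
  26 | 1-010  (sole → essential)
  29 | 1-101,11-01
Essential prime implicants: 000-1, 1-010, 1-101
Petrick residual → -0110, 0-011, 0-110
Minimum SOP uses 6 PIs: b'cde' + a'c'de + a'cde' + a'b'c'e + ac'de' + acd'e

6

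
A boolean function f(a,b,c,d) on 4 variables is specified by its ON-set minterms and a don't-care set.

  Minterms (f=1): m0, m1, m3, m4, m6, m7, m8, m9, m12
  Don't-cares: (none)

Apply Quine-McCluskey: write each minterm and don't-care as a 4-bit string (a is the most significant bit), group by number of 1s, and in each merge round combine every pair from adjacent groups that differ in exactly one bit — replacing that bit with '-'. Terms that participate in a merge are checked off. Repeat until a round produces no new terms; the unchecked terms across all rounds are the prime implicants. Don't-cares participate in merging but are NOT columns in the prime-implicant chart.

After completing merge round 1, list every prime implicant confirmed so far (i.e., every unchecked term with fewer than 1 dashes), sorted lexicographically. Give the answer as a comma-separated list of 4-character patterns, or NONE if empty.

NONE

Round 0: 0000✓ 0001✓ 0011✓ 0100✓ 0110✓ 0111✓ 1000✓ 1001✓ 1100✓
Round 1: -000✓ -001✓ -100✓ 0-00✓ 0-11 00-1 000-✓ 01-0 011- 1-00✓ 100-✓
Round 2: --00 -00-
PIs = {--00, -00-, 0-11, 00-1, 01-0, 011-}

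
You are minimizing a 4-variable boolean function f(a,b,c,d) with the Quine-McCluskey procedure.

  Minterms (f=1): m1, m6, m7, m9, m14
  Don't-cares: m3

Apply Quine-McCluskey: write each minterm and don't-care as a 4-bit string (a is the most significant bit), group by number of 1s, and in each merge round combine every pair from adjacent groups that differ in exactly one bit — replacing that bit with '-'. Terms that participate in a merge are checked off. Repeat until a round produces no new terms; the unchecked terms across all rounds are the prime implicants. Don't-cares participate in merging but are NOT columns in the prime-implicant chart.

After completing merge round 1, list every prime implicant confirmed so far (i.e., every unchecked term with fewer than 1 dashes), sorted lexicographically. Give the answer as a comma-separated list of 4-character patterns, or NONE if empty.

[col 0] 0001*, 0011*, 0110*, 0111*, 1001*, 1110*
[col 1] -001, -110, 0-11, 00-1, 011-
Prime implicants: -001, -110, 0-11, 00-1, 011-

NONE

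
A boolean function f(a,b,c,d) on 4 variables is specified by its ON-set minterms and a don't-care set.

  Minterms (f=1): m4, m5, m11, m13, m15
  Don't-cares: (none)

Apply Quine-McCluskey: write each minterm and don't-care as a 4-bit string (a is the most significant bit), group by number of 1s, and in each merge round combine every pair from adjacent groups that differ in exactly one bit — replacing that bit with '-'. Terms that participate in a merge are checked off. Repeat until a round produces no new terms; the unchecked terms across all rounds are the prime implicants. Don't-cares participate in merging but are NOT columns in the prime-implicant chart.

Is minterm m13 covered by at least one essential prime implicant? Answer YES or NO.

[col 0] 0100*, 0101*, 1011*, 1101*, 1111*
[col 1] -101, 010-, 1-11, 11-1
Prime implicants: -101, 010-, 1-11, 11-1
PI chart (minterm → PIs covering it):
  4 | 010-  (sole → essential)
  5 | -101,010-
  11 | 1-11  (sole → essential)
  13 | -101,11-1
  15 | 1-11,11-1
Essential prime implicants: 010-, 1-11

NO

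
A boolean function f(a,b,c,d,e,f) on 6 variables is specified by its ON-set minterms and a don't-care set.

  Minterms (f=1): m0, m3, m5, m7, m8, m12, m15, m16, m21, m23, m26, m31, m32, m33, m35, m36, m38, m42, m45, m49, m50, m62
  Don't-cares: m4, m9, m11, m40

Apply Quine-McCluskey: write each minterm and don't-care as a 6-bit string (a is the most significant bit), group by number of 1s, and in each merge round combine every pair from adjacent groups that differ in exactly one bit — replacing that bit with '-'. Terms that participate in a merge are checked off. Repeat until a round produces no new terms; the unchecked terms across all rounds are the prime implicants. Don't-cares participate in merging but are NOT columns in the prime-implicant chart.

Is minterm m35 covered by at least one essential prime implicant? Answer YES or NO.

NO

size-2^0 implicants → 000000(✓)  000011(✓)  000100(✓)  000101(✓)  000111(✓)  001000(✓)  001001(✓)  001011(✓)  001100(✓)  001111(✓)  010000(✓)  010101(✓)  010111(✓)  011010  011111(✓)  100000(✓)  100001(✓)  100011(✓)  100100(✓)  100110(✓)  101000(✓)  101010(✓)  101101  110001(✓)  110010  111110
size-2^1 implicants → -00000(✓)  -00011  -00100(✓)  -01000(✓)  0-0000  0-0101(✓)  0-0111(✓)  0-1111(✓)  00-000(✓)  00-011(✓)  00-100(✓)  00-111(✓)  000-00(✓)  000-11(✓)  0001-1(✓)  00010-  001-00(✓)  001-11(✓)  0010-1  00100-  01-111(✓)  0101-1(✓)  1-0001  10-000(✓)  100-00(✓)  1000-1  10000-  1001-0  1010-0
size-2^2 implicants → -0-000  -00-00  0--111  0-01-1  00--00  00--11
Unchecked terms (primes): -0-000, -00-00, -00011, 0--111, 0-0000, 0-01-1, 00--00, 00--11, 00010-, 0010-1, 00100-, 011010, 1-0001, 1000-1, 10000-, 1001-0, 1010-0, 101101, 110010, 111110
Minterm coverage:
  m0 ⊆ -0-000,-00-00,0-0000,00--00
  m3 ⊆ -00011,00--11
  m5 ⊆ 0-01-1,00010-
  m7 ⊆ 0--111,0-01-1,00--11
  m8 ⊆ -0-000,00--00,00100-
  m12 ⊆ 00--00 [E]
  m15 ⊆ 0--111,00--11
  m16 ⊆ 0-0000 [E]
  m21 ⊆ 0-01-1 [E]
  m23 ⊆ 0--111,0-01-1
  m26 ⊆ 011010 [E]
  m31 ⊆ 0--111 [E]
  m32 ⊆ -0-000,-00-00,10000-
  m33 ⊆ 1-0001,1000-1,10000-
  m35 ⊆ -00011,1000-1
  m36 ⊆ -00-00,1001-0
  m38 ⊆ 1001-0 [E]
  m42 ⊆ 1010-0 [E]
  m45 ⊆ 101101 [E]
  m49 ⊆ 1-0001 [E]
  m50 ⊆ 110010 [E]
  m62 ⊆ 111110 [E]
E = {0--111, 0-0000, 0-01-1, 00--00, 011010, 1-0001, 1001-0, 1010-0, 101101, 110010, 111110}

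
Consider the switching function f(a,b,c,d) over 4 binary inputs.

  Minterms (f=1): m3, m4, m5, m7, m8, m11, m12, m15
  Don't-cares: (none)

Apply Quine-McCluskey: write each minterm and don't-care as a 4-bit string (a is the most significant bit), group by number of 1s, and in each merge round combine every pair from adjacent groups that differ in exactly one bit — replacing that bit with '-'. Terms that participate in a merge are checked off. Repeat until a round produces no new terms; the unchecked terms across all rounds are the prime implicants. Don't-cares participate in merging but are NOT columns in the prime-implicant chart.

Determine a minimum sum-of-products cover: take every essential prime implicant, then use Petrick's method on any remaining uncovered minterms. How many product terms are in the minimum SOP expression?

Round 0: 0011✓ 0100✓ 0101✓ 0111✓ 1000✓ 1011✓ 1100✓ 1111✓
Round 1: -011✓ -100 -111✓ 0-11✓ 01-1 010- 1-00 1-11✓
Round 2: --11
PIs = {--11, -100, 01-1, 010-, 1-00}
Coverage chart:
  m3: --11 ←essential
  m4: -100,010-
  m5: 01-1,010-
  m7: --11,01-1
  m8: 1-00 ←essential
  m11: --11 ←essential
  m12: -100,1-00
  m15: --11 ←essential
Essential: --11, 1-00
Petrick residual → 010-
Min cover (3 terms): cd + a'bc' + ac'd'

3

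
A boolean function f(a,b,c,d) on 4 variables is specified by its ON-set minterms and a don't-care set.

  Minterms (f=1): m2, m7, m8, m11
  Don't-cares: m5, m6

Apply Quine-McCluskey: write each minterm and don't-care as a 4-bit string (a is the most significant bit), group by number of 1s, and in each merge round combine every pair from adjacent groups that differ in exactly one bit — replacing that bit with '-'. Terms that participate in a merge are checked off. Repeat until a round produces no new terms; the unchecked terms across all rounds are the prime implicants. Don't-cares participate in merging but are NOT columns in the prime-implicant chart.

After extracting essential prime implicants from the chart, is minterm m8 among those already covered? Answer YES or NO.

YES

Round 0: 0010✓ 0101✓ 0110✓ 0111✓ 1000 1011
Round 1: 0-10 01-1 011-
PIs = {0-10, 01-1, 011-, 1000, 1011}
Coverage chart:
  m2: 0-10 ←essential
  m7: 01-1,011-
  m8: 1000 ←essential
  m11: 1011 ←essential
Essential: 0-10, 1000, 1011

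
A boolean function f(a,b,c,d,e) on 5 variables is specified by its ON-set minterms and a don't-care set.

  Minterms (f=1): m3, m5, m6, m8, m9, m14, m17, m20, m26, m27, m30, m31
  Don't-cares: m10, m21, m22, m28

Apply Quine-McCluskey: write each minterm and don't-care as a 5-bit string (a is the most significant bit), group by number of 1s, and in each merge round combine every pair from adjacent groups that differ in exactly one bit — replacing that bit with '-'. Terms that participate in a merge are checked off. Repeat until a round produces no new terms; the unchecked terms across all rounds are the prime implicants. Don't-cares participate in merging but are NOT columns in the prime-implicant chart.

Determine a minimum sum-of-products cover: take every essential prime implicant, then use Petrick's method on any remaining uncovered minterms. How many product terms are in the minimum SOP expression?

Round 0: 00011 00101✓ 00110✓ 01000✓ 01001✓ 01010✓ 01110✓ 10001✓ 10100✓ 10101✓ 10110✓ 11010✓ 11011✓ 11100✓ 11110✓ 11111✓
Round 1: -0101 -0110✓ -1010✓ -1110✓ 0-110✓ 01-10✓ 010-0 0100- 1-100✓ 1-110✓ 10-01 101-0✓ 1010- 11-10✓ 11-11✓ 1101-✓ 111-0✓ 1111-✓
Round 2: --110 -1-10 1-1-0 11-1-
PIs = {--110, -0101, -1-10, 00011, 010-0, 0100-, 1-1-0, 10-01, 1010-, 11-1-}
Coverage chart:
  m3: 00011 ←essential
  m5: -0101 ←essential
  m6: --110 ←essential
  m8: 010-0,0100-
  m9: 0100- ←essential
  m14: --110,-1-10
  m17: 10-01 ←essential
  m20: 1-1-0,1010-
  m26: -1-10,11-1-
  m27: 11-1- ←essential
  m30: --110,-1-10,1-1-0,11-1-
  m31: 11-1- ←essential
Essential: --110, -0101, 00011, 0100-, 10-01, 11-1-
Petrick residual → 1-1-0
Min cover (7 terms): cde' + b'cd'e + a'b'c'de + a'bc'd' + ace' + ab'd'e + abd

7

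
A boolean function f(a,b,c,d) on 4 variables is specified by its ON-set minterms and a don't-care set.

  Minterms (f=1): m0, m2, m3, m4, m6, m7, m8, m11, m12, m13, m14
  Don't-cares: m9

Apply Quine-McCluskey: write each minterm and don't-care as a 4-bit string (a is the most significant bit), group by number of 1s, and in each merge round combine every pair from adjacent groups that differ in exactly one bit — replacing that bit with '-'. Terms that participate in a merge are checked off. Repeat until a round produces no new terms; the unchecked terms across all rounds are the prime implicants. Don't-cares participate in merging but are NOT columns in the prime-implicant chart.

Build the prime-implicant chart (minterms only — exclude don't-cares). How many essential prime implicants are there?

3

size-2^0 implicants → 0000(✓)  0010(✓)  0011(✓)  0100(✓)  0110(✓)  0111(✓)  1000(✓)  1001(✓)  1011(✓)  1100(✓)  1101(✓)  1110(✓)
size-2^1 implicants → -000(✓)  -011  -100(✓)  -110(✓)  0-00(✓)  0-10(✓)  0-11(✓)  00-0(✓)  001-(✓)  01-0(✓)  011-(✓)  1-00(✓)  1-01(✓)  10-1  100-(✓)  11-0(✓)  110-(✓)
size-2^2 implicants → --00  -1-0  0--0  0-1-  1-0-
Unchecked terms (primes): --00, -011, -1-0, 0--0, 0-1-, 1-0-, 10-1
Minterm coverage:
  m0 ⊆ --00,0--0
  m2 ⊆ 0--0,0-1-
  m3 ⊆ -011,0-1-
  m4 ⊆ --00,-1-0,0--0
  m6 ⊆ -1-0,0--0,0-1-
  m7 ⊆ 0-1- [E]
  m8 ⊆ --00,1-0-
  m11 ⊆ -011,10-1
  m12 ⊆ --00,-1-0,1-0-
  m13 ⊆ 1-0- [E]
  m14 ⊆ -1-0 [E]
E = {-1-0, 0-1-, 1-0-}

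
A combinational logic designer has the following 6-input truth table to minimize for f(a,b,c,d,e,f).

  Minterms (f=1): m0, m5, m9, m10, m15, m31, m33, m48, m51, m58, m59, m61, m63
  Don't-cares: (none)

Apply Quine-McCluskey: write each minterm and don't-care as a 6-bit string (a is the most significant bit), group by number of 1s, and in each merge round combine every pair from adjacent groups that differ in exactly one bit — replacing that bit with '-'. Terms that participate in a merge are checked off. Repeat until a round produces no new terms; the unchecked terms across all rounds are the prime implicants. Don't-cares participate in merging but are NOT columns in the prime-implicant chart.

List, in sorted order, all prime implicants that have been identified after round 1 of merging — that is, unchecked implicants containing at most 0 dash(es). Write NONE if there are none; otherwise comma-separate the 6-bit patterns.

[col 0] 000000, 000101, 001001, 001010, 001111*, 011111*, 100001, 110000, 110011*, 111010*, 111011*, 111101*, 111111*
[col 1] -11111, 0-1111, 11-011, 111-11, 11101-, 1111-1
Prime implicants: -11111, 0-1111, 000000, 000101, 001001, 001010, 100001, 11-011, 110000, 111-11, 11101-, 1111-1

000000, 000101, 001001, 001010, 100001, 110000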